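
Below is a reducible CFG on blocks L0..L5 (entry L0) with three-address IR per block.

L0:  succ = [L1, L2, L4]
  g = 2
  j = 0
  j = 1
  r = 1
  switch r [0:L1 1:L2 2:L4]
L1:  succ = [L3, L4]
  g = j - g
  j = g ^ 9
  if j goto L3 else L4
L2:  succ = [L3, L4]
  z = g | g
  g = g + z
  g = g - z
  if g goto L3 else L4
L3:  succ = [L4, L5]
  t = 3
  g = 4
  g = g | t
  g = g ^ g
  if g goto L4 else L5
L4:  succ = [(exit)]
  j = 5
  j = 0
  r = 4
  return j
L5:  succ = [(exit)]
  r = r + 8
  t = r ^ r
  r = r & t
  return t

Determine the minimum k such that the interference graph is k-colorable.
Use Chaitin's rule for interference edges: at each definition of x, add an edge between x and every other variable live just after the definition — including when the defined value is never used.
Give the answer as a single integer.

def/use:
  L0: def={g,j,r} ue=∅
  L1: def={g,j} ue={g,j}
  L2: def={g,z} ue={g}
  L3: def={g,t} ue=∅
  L4: def={j,r} ue=∅
  L5: def={r,t} ue={r}

Live sets:
  L0 li=∅ lo={g,j,r}
  L1 li={g,j,r} lo={r}
  L2 li={g,r} lo={r}
  L3 li={r} lo={r}
  L4 li=∅ lo=∅
  L5 li={r} lo=∅

Conflict graph:
  g: {j,r,t,z}
  j: {g,r}
  r: {g,j,t,z}
  t: {g,r}
  z: {g,r}

Colouring:
  {g,j,r} pairwise interfere (3-clique) ⇒ χ ≥ 3
  assign g→R0 j→R2 r→R1 t→R2 z→R2 — no edge inside a register ⇒ χ ≤ 3
  χ = 3

Answer: 3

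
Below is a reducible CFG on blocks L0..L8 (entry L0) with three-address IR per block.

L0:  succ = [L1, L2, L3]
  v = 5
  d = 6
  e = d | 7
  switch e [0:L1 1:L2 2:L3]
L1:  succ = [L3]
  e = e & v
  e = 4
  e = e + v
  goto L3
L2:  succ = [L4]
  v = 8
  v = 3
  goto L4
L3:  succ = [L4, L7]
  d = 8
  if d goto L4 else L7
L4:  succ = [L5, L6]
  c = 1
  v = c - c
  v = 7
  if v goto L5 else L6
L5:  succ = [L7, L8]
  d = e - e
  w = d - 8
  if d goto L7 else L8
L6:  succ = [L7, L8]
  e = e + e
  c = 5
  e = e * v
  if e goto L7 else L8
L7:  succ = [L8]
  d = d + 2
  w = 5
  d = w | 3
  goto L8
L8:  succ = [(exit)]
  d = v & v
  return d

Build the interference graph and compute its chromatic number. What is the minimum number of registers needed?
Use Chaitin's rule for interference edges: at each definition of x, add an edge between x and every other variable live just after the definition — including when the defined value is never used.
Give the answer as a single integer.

Block summaries:
  L0: {d,e,v} / ∅
  L1: {e} / {e,v}
  L2: {v} / ∅
  L3: {d} / ∅
  L4: {c,v} / ∅
  L5: {d,w} / {e}
  L6: {c,e} / {e,v}
  L7: {d,w} / {d}
  L8: {d} / {v}

Liveness:
  L0: in=∅ out={d,e,v}
  L1: in={e,v} out={e,v}
  L2: in={d,e} out={d,e}
  L3: in={e,v} out={d,e,v}
  L4: in={d,e} out={d,e,v}
  L5: in={e,v} out={d,v}
  L6: in={d,e,v} out={d,v}
  L7: in={d,v} out={v}
  L8: in={v} out=∅

Conflict graph:
  c↔{d,e,v}
  d↔{c,e,v,w}
  e↔{c,d,v}
  v↔{c,d,e,w}
  w↔{d,v}

Colouring:
  lower bound: {c,d,e,v} mutually conflict ⇒ χ ≥ 4
  assign c→c2 d→c0 e→c3 v→c1 w→c2 — no edge inside a register ⇒ χ ≤ 4
  χ = 4

Answer: 4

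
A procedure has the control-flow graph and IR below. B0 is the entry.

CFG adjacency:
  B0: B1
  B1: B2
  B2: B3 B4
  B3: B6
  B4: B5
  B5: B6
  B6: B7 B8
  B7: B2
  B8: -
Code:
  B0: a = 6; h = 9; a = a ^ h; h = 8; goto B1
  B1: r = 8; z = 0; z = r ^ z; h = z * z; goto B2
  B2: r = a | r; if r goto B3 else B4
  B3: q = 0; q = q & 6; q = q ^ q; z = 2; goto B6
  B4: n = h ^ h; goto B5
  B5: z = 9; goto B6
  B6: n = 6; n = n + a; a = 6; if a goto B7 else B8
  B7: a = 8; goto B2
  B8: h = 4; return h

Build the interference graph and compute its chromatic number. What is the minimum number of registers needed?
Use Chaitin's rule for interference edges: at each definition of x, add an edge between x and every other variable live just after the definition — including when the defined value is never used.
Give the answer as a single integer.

Block summaries:
  B0 def {a,h} use ∅
  B1 def {h,r,z} use ∅
  B2 def {r} use {a,r}
  B3 def {q,z} use ∅
  B4 def {n} use {h}
  B5 def {z} use ∅
  B6 def {a,n} use {a}
  B7 def {a} use ∅
  B8 def {h} use ∅

Backward fixpoint:
  B0 li=∅ lo={a}
  B1 li={a} lo={a,h,r}
  B2 li={a,h,r} lo={a,h,r}
  B3 li={a,h,r} lo={a,h,r}
  B4 li={a,h,r} lo={a,h,r}
  B5 li={a,h,r} lo={a,h,r}
  B6 li={a,h,r} lo={h,r}
  B7 li={h,r} lo={a,h,r}
  B8 li=∅ lo=∅

Interfere edges:
  a — {h,n,q,r,z}
  h — {a,n,q,r,z}
  n — {a,h,r}
  q — {a,h,r}
  r — {a,h,n,q,z}
  z — {a,h,r}

Chromatic number:
  clique {a,h,n,r} ⇒ need ≥ 4
  4-colouring: R0={a}  R1={h}  R2={r}  R3={n,q,z}
  χ = 4

Answer: 4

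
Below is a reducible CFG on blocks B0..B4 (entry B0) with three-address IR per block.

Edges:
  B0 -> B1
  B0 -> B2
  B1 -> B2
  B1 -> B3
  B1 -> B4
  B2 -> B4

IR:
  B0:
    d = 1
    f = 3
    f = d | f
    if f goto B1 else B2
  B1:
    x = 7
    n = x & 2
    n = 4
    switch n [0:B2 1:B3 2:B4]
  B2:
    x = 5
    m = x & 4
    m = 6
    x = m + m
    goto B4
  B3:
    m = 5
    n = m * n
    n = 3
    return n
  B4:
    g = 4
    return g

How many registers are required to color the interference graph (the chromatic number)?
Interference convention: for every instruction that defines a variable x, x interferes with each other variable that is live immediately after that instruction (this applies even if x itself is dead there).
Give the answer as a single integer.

def/use:
  B0 def {d,f} use ∅
  B1 def {n,x} use ∅
  B2 def {m,x} use ∅
  B3 def {m,n} use {n}
  B4 def {g} use ∅

Liveness:
  B0 li=∅ lo=∅
  B1 li=∅ lo={n}
  B2 li=∅ lo=∅
  B3 li={n} lo=∅
  B4 li=∅ lo=∅

Interfere edges:
  d: {f}
  f: {d}
  g: ∅
  m: {n}
  n: {m}
  x: ∅

Chromatic number:
  {d,f} pairwise interfere (2-clique) ⇒ χ ≥ 2
  assign d→r0 f→r1 g→r0 m→r0 n→r1 x→r0 — no edge inside a register ⇒ χ ≤ 2
  χ = 2

Answer: 2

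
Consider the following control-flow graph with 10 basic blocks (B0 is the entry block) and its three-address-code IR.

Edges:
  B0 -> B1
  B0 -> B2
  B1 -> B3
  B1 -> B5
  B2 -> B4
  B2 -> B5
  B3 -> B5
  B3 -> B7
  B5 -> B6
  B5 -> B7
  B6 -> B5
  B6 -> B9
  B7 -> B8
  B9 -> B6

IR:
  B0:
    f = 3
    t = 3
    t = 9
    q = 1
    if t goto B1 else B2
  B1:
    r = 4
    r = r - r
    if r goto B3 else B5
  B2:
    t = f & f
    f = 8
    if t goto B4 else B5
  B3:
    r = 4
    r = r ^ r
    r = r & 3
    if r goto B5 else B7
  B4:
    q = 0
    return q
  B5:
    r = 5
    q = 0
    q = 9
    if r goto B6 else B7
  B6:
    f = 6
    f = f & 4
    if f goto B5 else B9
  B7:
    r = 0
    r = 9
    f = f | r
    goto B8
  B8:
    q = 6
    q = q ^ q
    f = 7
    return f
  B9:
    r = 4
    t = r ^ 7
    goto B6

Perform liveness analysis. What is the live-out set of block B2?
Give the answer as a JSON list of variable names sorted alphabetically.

Answer: ["f"]

Working:
def/use:
  B0: {f,q,t} / ∅
  B1: {r} / ∅
  B2: {f,t} / {f}
  B3: {r} / ∅
  B4: {q} / ∅
  B5: {q,r} / ∅
  B6: {f} / ∅
  B7: {f,r} / {f}
  B8: {f,q} / ∅
  B9: {r,t} / ∅

Backward fixpoint:
  B0 li=∅ lo={f}
  B1 li={f} lo={f}
  B2 li={f} lo={f}
  B3 li={f} lo={f}
  B4 li=∅ lo=∅
  B5 li={f} lo={f}
  B6 li=∅ lo={f}
  B7 li={f} lo=∅
  B8 li=∅ lo=∅
  B9 li=∅ lo=∅

live-out(B2) = ["f"]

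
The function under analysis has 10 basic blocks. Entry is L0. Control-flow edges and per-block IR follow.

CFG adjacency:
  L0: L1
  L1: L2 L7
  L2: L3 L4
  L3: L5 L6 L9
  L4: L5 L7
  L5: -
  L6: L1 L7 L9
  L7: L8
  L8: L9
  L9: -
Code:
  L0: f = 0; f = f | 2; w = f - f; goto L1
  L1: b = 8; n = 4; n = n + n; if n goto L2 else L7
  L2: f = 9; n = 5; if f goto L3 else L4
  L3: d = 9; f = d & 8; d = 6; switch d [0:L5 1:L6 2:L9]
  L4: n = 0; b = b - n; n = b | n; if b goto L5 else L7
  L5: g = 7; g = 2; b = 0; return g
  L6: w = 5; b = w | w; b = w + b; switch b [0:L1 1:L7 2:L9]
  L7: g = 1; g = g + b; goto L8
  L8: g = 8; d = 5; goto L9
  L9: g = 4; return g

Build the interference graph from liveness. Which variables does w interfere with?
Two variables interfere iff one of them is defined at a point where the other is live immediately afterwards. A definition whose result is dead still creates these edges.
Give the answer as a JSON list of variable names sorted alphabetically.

Answer: ["b"]

Analysis:
def/use:
  L0: def={f,w} ue=∅
  L1: def={b,n} ue=∅
  L2: def={f,n} ue=∅
  L3: def={d,f} ue=∅
  L4: def={b,n} ue={b}
  L5: def={b,g} ue=∅
  L6: def={b,w} ue=∅
  L7: def={g} ue={b}
  L8: def={d,g} ue=∅
  L9: def={g} ue=∅

Liveness:
  L0: in=∅ out=∅
  L1: in=∅ out={b}
  L2: in={b} out={b}
  L3: in=∅ out=∅
  L4: in={b} out={b}
  L5: in=∅ out=∅
  L6: in=∅ out={b}
  L7: in={b} out=∅
  L8: in=∅ out=∅
  L9: in=∅ out=∅

Interference:
  b — {f,g,n,w}
  d — ∅
  f — {b,n}
  g — {b}
  n — {b,f}
  w — {b}

N(w) = ["b"]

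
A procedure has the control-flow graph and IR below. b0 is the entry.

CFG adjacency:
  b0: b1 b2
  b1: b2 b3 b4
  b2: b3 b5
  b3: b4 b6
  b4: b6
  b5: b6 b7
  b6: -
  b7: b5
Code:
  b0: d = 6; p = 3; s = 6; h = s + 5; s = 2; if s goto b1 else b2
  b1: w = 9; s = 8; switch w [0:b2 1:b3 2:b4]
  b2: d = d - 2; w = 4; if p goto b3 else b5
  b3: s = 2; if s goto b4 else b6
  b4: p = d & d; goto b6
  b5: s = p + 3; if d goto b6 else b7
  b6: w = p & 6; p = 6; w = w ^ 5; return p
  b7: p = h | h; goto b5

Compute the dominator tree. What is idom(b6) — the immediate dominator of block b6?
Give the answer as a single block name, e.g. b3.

Answer: b0

Analysis:
idom tree: b1←b0 b2←b0 b3←b0 b4←b0 b5←b2 b6←b0 b7←b5
Dom at joins:
  b2: preds {b0,b1}: {b0} ∩ {b0,b1} = {b0}; idom=b0
  b3: preds {b1,b2}: {b0,b1} ∩ {b0,b2} = {b0}; idom=b0
  b4: preds {b1,b3}: {b0,b1} ∩ {b0,b3} = {b0}; idom=b0
  b5: preds {b2,b7}: {b0,b2} ∩ {b0,b2,b5,b7} = {b0,b2}; idom=b2
  b6: preds {b3,b4,b5}: {b0,b3} ∩ {b0,b4} ∩ {b0,b2,b5} = {b0}; idom=b0

idom(b6) = b0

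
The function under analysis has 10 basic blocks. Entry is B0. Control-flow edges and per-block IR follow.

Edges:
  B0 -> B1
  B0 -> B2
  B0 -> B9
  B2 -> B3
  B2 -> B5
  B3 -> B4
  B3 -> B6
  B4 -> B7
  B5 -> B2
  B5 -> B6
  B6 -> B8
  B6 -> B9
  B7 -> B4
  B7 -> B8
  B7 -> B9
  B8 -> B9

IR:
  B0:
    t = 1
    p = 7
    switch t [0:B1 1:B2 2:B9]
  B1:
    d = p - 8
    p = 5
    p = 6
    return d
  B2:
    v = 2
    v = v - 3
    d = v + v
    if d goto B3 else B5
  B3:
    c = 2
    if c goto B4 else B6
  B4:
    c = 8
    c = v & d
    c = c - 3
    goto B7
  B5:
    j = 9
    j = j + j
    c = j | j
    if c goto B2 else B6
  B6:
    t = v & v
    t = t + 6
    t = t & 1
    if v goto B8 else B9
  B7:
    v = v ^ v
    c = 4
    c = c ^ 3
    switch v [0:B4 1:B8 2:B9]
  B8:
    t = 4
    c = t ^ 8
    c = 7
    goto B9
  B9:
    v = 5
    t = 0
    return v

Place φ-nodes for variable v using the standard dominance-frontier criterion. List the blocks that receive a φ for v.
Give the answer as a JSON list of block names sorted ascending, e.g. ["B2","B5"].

Answer: ["B2", "B4", "B8", "B9"]

Analysis:
idom tree: B1←B0 B2←B0 B3←B2 B4←B3 B5←B2 B6←B2 B7←B4 B8←B2 B9←B0
Dom at joins:
  B2: preds {B0,B5}: {B0} ∩ {B0,B2,B5} = {B0}; idom=B0
  B4: preds {B3,B7}: {B0,B2,B3} ∩ {B0,B2,B3,B4,B7} = {B0,B2,B3}; idom=B3
  B6: preds {B3,B5}: {B0,B2,B3} ∩ {B0,B2,B5} = {B0,B2}; idom=B2
  B8: preds {B6,B7}: {B0,B2,B6} ∩ {B0,B2,B3,B4,B7} = {B0,B2}; idom=B2
  B9: preds {B0,B6,B7,B8}: {B0} ∩ {B0,B2,B6} ∩ {B0,B2,B3,B4,B7} ∩ {B0,B2,B8} = {B0}; idom=B0

Frontier:
  join B2 pred B0: · stop@B0
  join B2 pred B5: B5→B2 stop@B0
  join B4 pred B3: · stop@B3
  join B4 pred B7: B7→B4 stop@B3
  join B6 pred B3: B3 stop@B2
  join B6 pred B5: B5 stop@B2
  join B8 pred B6: B6 stop@B2
  join B8 pred B7: B7→B4→B3 stop@B2
  join B9 pred B0: · stop@B0
  join B9 pred B6: B6→B2 stop@B0
  join B9 pred B7: B7→B4→B3→B2 stop@B0
  join B9 pred B8: B8→B2 stop@B0
  B0: DF=∅
  B1: DF=∅
  B2: DF={B2,B9}
  B3: DF={B6,B8,B9}
  B4: DF={B4,B8,B9}
  B5: DF={B2,B6}
  B6: DF={B8,B9}
  B7: DF={B4,B8,B9}
  B8: DF={B9}
  B9: DF=∅

φ for v: defs {B2,B7,B9}
  DF⁺ = {B2,B4,B8,B9}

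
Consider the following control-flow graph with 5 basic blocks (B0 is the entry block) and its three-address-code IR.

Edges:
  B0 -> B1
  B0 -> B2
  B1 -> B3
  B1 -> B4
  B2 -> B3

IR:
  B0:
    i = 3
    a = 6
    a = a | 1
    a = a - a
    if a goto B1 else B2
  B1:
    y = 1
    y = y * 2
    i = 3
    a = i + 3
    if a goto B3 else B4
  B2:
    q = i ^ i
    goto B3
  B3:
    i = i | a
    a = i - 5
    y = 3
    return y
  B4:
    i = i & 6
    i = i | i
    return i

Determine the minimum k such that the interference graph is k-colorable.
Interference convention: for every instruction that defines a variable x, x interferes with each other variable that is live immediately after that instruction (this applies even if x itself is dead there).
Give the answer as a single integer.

Block summaries:
  B0: def={a,i} ue=∅
  B1: def={a,i,y} ue=∅
  B2: def={q} ue={i}
  B3: def={a,i,y} ue={a,i}
  B4: def={i} ue={i}

Backward fixpoint:
  B0 li=∅ lo={a,i}
  B1 li=∅ lo={a,i}
  B2 li={a,i} lo={a,i}
  B3 li={a,i} lo=∅
  B4 li={i} lo=∅

Interfere edges:
  a — {i,q}
  i — {a,q}
  q — {a,i}
  y — ∅

Registers:
  lower bound: {a,i,q} mutually conflict ⇒ χ ≥ 3
  assign a→c0 i→c1 q→c2 y→c0 — no edge inside a register ⇒ χ ≤ 3
  χ = 3

Answer: 3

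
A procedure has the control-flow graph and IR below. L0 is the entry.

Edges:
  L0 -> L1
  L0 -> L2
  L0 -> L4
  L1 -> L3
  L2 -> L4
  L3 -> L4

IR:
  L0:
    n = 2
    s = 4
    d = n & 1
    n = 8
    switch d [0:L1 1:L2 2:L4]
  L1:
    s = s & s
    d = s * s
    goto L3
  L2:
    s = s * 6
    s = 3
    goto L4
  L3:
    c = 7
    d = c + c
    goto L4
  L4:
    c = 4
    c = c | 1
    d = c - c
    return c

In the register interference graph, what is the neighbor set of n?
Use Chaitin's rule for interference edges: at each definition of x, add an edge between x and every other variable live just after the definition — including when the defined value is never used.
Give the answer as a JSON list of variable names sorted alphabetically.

Answer: ["d", "s"]

Working:
Block summaries:
  L0 def {d,n,s} use ∅
  L1 def {d,s} use {s}
  L2 def {s} use {s}
  L3 def {c,d} use ∅
  L4 def {c,d} use ∅

Liveness:
  L0: in=∅ out={s}
  L1: in={s} out=∅
  L2: in={s} out=∅
  L3: in=∅ out=∅
  L4: in=∅ out=∅

Interference:
  c: {d}
  d: {c,n,s}
  n: {d,s}
  s: {d,n}

N(n) = ["d", "s"]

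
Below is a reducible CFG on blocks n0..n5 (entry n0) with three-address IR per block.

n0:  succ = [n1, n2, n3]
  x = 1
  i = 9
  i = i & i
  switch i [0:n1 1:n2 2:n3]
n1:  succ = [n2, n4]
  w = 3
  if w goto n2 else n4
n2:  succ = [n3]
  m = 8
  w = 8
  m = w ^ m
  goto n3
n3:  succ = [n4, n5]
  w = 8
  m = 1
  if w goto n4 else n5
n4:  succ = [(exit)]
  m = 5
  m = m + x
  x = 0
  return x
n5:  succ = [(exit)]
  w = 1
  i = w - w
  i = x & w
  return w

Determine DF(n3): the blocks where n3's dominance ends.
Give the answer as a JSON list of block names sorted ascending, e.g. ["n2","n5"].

idom tree: n1←n0 n2←n0 n3←n0 n4←n0 n5←n3
Join-block Dom:
  n2: preds {n0,n1}: {n0} ∩ {n0,n1} = {n0}; idom=n0
  n3: preds {n0,n2}: {n0} ∩ {n0,n2} = {n0}; idom=n0
  n4: preds {n1,n3}: {n0,n1} ∩ {n0,n3} = {n0}; idom=n0

DF walk-up:
  n2←n0: walk · to n0
  n2←n1: walk n1 to n0
  n3←n0: walk · to n0
  n3←n2: walk n2 to n0
  n4←n1: walk n1 to n0
  n4←n3: walk n3 to n0
  n0: DF=∅
  n1: DF={n2,n4}
  n2: DF={n3}
  n3: DF={n4}
  n4: DF=∅
  n5: DF=∅

DF(n3) = ["n4"]

Answer: ["n4"]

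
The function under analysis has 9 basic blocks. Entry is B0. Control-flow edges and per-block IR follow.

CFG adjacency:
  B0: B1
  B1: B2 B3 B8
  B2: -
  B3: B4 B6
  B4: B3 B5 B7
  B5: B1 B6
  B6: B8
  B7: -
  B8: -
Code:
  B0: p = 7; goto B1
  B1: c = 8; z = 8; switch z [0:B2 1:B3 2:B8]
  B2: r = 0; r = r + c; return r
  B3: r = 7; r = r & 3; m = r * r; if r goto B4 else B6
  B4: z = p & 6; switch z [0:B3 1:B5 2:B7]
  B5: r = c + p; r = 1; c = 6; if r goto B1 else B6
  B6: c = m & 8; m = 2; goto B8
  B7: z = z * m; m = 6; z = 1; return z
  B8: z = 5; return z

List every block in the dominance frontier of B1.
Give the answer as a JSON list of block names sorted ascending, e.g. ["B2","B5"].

idom tree: B1←B0 B2←B1 B3←B1 B4←B3 B5←B4 B6←B3 B7←B4 B8←B1
Dom∩ at merges:
  B1: preds {B0,B5}: {B0} ∩ {B0,B1,B3,B4,B5} = {B0}; idom=B0
  B3: preds {B1,B4}: {B0,B1} ∩ {B0,B1,B3,B4} = {B0,B1}; idom=B1
  B6: preds {B3,B5}: {B0,B1,B3} ∩ {B0,B1,B3,B4,B5} = {B0,B1,B3}; idom=B3
  B8: preds {B1,B6}: {B0,B1} ∩ {B0,B1,B3,B6} = {B0,B1}; idom=B1

Frontier:
  B1←B0: walk · to B0
  B1←B5: walk B5→B4→B3→B1 to B0
  B3←B1: walk · to B1
  B3←B4: walk B4→B3 to B1
  B6←B3: walk · to B3
  B6←B5: walk B5→B4 to B3
  B8←B1: walk · to B1
  B8←B6: walk B6→B3 to B1
  DF(B0)=∅
  DF(B1)={B1}
  DF(B2)=∅
  DF(B3)={B1,B3,B8}
  DF(B4)={B1,B3,B6}
  DF(B5)={B1,B6}
  DF(B6)={B8}
  DF(B7)=∅
  DF(B8)=∅

DF(B1) = ["B1"]

Answer: ["B1"]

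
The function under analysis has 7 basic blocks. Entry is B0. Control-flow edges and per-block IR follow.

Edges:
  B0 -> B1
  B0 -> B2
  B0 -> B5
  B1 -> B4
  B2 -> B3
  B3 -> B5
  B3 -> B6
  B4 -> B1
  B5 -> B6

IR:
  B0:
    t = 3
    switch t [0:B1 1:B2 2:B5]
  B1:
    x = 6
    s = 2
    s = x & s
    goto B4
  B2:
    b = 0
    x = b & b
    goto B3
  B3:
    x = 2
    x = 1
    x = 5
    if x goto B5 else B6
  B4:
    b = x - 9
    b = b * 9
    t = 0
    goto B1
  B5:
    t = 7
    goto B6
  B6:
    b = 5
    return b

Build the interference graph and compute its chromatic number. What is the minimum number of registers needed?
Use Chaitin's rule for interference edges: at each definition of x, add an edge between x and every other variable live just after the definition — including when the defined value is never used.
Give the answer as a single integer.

Per-block:
  B0: def={t} ue=∅
  B1: def={s,x} ue=∅
  B2: def={b,x} ue=∅
  B3: def={x} ue=∅
  B4: def={b,t} ue={x}
  B5: def={t} ue=∅
  B6: def={b} ue=∅

Live sets:
  B0 li=∅ lo=∅
  B1 li=∅ lo={x}
  B2 li=∅ lo=∅
  B3 li=∅ lo=∅
  B4 li={x} lo=∅
  B5 li=∅ lo=∅
  B6 li=∅ lo=∅

Interference:
  b: ∅
  s: {x}
  t: ∅
  x: {s}

Colouring:
  clique {s,x} ⇒ need ≥ 2
  assign b→r0 s→r0 t→r0 x→r1 — no edge inside a register ⇒ χ ≤ 2
  χ = 2

Answer: 2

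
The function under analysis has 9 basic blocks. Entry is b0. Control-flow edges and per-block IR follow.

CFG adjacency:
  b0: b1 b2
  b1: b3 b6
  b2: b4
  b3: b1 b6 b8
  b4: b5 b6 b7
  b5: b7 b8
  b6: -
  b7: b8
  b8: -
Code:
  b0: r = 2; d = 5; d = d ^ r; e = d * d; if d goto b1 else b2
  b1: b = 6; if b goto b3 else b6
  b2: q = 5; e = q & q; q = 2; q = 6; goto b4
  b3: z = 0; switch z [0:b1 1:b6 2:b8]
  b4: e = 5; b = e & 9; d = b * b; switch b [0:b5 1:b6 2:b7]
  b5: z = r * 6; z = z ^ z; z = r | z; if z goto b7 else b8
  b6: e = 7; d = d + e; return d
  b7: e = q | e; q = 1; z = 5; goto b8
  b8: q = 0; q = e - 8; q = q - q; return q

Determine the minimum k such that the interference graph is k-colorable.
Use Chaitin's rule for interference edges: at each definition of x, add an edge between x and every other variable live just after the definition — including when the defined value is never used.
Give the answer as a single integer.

def/use:
  b0: {d,e,r} / ∅
  b1: {b} / ∅
  b2: {e,q} / ∅
  b3: {z} / ∅
  b4: {b,d,e} / ∅
  b5: {z} / {r}
  b6: {d,e} / {d}
  b7: {e,q,z} / {e,q}
  b8: {q} / {e}

Live sets:
  b0 li=∅ lo={d,e,r}
  b1 li={d,e} lo={d,e}
  b2 li={r} lo={q,r}
  b3 li={d,e} lo={d,e}
  b4 li={q,r} lo={d,e,q,r}
  b5 li={e,q,r} lo={e,q}
  b6 li={d} lo=∅
  b7 li={e,q} lo={e}
  b8 li={e} lo=∅

Interference:
  b: {d,e,q,r}
  d: {b,e,q,r,z}
  e: {b,d,q,r,z}
  q: {b,d,e,r,z}
  r: {b,d,e,q,z}
  z: {d,e,q,r}

Colouring:
  clique {b,d,e,q,r} ⇒ need ≥ 5
  5-colouring: c0={d}  c1={e}  c2={q}  c3={r}  c4={b,z}
  χ = 5

Answer: 5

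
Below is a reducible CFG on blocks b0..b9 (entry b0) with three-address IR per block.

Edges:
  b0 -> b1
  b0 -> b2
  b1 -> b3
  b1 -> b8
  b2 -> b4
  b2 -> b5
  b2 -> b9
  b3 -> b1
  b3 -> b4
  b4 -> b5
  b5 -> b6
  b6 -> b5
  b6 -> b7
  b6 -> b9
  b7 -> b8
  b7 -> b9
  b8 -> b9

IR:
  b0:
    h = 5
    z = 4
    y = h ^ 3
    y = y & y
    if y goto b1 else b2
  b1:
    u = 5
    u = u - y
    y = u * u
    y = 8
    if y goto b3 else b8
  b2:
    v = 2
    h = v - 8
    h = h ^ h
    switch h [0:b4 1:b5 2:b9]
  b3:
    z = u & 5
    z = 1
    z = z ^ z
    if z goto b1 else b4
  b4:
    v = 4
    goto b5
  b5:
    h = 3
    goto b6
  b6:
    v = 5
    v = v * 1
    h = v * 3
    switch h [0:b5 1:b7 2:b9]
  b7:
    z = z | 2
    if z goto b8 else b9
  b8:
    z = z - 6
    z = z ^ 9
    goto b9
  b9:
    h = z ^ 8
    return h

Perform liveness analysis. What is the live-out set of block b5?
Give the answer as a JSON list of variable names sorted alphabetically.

Answer: ["z"]

Derivation:
def/use:
  b0 def {h,y,z} use ∅
  b1 def {u,y} use {y}
  b2 def {h,v} use ∅
  b3 def {z} use {u}
  b4 def {v} use ∅
  b5 def {h} use ∅
  b6 def {h,v} use ∅
  b7 def {z} use {z}
  b8 def {z} use {z}
  b9 def {h} use {z}

Live sets:
  b0 li=∅ lo={y,z}
  b1 li={y,z} lo={u,y,z}
  b2 li={z} lo={z}
  b3 li={u,y} lo={y,z}
  b4 li={z} lo={z}
  b5 li={z} lo={z}
  b6 li={z} lo={z}
  b7 li={z} lo={z}
  b8 li={z} lo={z}
  b9 li={z} lo=∅

live-out(b5) = ["z"]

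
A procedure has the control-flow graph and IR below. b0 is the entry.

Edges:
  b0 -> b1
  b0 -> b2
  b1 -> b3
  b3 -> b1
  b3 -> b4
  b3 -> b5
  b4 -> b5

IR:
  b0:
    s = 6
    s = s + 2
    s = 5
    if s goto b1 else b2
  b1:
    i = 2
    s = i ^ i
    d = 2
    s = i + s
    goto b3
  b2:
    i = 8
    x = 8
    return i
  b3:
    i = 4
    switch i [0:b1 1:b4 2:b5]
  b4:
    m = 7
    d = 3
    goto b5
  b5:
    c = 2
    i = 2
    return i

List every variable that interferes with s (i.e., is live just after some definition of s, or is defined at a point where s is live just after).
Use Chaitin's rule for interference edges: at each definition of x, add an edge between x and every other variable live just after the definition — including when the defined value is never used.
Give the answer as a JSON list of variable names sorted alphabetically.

Answer: ["d", "i"]

Derivation:
Per-block:
  b0: {s} / ∅
  b1: {d,i,s} / ∅
  b2: {i,x} / ∅
  b3: {i} / ∅
  b4: {d,m} / ∅
  b5: {c,i} / ∅

Liveness:
  b0: in=∅ out=∅
  b1: in=∅ out=∅
  b2: in=∅ out=∅
  b3: in=∅ out=∅
  b4: in=∅ out=∅
  b5: in=∅ out=∅

Interference:
  c: ∅
  d: {i,s}
  i: {d,s,x}
  m: ∅
  s: {d,i}
  x: {i}

N(s) = ["d", "i"]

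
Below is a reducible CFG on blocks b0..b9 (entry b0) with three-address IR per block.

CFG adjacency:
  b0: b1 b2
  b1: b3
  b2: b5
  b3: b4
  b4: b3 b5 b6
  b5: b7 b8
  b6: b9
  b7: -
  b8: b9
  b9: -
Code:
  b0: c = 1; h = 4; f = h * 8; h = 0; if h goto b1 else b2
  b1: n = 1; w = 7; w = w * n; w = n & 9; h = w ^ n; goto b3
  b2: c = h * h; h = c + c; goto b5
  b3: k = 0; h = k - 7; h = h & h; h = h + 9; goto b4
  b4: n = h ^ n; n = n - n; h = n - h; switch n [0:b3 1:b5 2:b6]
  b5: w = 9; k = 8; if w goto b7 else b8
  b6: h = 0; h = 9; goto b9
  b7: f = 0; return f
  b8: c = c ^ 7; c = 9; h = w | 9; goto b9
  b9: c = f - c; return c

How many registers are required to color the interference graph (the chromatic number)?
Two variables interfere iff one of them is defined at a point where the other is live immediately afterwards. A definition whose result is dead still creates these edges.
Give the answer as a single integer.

Answer: 5

Working:
Per-block:
  b0 def {c,f,h} use ∅
  b1 def {h,n,w} use ∅
  b2 def {c,h} use {h}
  b3 def {h,k} use ∅
  b4 def {h,n} use {h,n}
  b5 def {k,w} use ∅
  b6 def {h} use ∅
  b7 def {f} use ∅
  b8 def {c,h} use {c,w}
  b9 def {c} use {c,f}

Backward fixpoint:
  b0: in=∅ out={c,f,h}
  b1: in={c,f} out={c,f,n}
  b2: in={f,h} out={c,f}
  b3: in={c,f,n} out={c,f,h,n}
  b4: in={c,f,h,n} out={c,f,n}
  b5: in={c,f} out={c,f,w}
  b6: in={c,f} out={c,f}
  b7: in=∅ out=∅
  b8: in={c,f,w} out={c,f}
  b9: in={c,f} out=∅

Conflict graph:
  c — {f,h,k,n,w}
  f — {c,h,k,n,w}
  h — {c,f,n}
  k — {c,f,n,w}
  n — {c,f,h,k,w}
  w — {c,f,k,n}

Chromatic number:
  lower bound: {c,f,k,n,w} mutually conflict ⇒ χ ≥ 5
  assign c→R0 f→R1 h→R3 k→R3 n→R2 w→R4 — no edge inside a register ⇒ χ ≤ 5
  χ = 5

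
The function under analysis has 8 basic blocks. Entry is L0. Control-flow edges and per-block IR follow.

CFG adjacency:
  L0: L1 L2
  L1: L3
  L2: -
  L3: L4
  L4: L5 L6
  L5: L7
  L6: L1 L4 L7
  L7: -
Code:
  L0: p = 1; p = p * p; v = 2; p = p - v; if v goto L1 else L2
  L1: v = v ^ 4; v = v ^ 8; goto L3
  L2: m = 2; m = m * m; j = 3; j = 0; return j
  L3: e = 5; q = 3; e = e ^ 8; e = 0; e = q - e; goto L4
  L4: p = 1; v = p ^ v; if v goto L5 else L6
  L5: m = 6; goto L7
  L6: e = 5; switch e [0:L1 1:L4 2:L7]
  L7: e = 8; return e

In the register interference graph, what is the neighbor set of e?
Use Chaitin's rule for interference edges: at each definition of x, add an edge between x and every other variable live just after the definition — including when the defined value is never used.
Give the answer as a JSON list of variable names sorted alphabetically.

Answer: ["q", "v"]

Working:
Per-block:
  L0: def={p,v} ue=∅
  L1: def={v} ue={v}
  L2: def={j,m} ue=∅
  L3: def={e,q} ue=∅
  L4: def={p,v} ue={v}
  L5: def={m} ue=∅
  L6: def={e} ue=∅
  L7: def={e} ue=∅

Liveness:
  L0: in=∅ out={v}
  L1: in={v} out={v}
  L2: in=∅ out=∅
  L3: in={v} out={v}
  L4: in={v} out={v}
  L5: in=∅ out=∅
  L6: in={v} out={v}
  L7: in=∅ out=∅

Conflict graph:
  e: {q,v}
  j: ∅
  m: ∅
  p: {v}
  q: {e,v}
  v: {e,p,q}

N(e) = ["q", "v"]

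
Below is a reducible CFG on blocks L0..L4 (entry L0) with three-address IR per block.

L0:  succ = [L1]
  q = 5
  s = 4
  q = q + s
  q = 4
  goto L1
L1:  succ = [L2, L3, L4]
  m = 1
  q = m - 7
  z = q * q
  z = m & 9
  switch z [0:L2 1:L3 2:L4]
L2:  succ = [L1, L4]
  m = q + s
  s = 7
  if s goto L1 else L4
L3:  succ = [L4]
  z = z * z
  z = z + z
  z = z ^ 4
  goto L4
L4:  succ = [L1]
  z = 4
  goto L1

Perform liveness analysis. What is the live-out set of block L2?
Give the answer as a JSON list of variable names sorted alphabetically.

Per-block:
  L0 def {q,s} use ∅
  L1 def {m,q,z} use ∅
  L2 def {m,s} use {q,s}
  L3 def {z} use {z}
  L4 def {z} use ∅

Backward fixpoint:
  L0: in=∅ out={s}
  L1: in={s} out={q,s,z}
  L2: in={q,s} out={s}
  L3: in={s,z} out={s}
  L4: in={s} out={s}

live-out(L2) = ["s"]

Answer: ["s"]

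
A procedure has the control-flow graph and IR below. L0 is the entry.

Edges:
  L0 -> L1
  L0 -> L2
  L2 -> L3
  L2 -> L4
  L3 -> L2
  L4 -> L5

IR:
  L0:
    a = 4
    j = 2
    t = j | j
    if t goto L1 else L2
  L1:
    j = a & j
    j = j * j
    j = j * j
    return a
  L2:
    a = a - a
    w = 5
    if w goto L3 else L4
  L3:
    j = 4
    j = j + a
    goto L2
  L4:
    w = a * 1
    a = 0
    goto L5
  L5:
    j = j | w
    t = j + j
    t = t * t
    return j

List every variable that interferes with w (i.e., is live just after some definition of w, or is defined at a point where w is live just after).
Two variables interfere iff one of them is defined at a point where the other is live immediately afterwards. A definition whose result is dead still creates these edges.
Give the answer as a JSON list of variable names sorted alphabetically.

Answer: ["a", "j"]

Working:
def/use:
  L0 def {a,j,t} use ∅
  L1 def {j} use {a,j}
  L2 def {a,w} use {a}
  L3 def {j} use {a}
  L4 def {a,w} use {a}
  L5 def {j,t} use {j,w}

Liveness:
  L0: in=∅ out={a,j}
  L1: in={a,j} out=∅
  L2: in={a,j} out={a,j}
  L3: in={a} out={a,j}
  L4: in={a,j} out={j,w}
  L5: in={j,w} out=∅

Interfere edges:
  a↔{j,t,w}
  j↔{a,t,w}
  t↔{a,j}
  w↔{a,j}

N(w) = ["a", "j"]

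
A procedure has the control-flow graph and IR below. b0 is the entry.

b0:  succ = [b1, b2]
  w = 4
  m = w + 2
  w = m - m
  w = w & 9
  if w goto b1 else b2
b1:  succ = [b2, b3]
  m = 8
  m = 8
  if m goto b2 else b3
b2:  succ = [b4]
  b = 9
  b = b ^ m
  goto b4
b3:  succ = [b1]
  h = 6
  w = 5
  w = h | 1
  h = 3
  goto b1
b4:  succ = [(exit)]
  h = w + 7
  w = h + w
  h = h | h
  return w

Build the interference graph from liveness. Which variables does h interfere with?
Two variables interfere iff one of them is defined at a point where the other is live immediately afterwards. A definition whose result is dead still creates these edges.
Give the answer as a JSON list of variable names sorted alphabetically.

Answer: ["w"]

Working:
Block summaries:
  b0 def {m,w} use ∅
  b1 def {m} use ∅
  b2 def {b} use {m}
  b3 def {h,w} use ∅
  b4 def {h,w} use {w}

Liveness:
  live b0: ∅→{m,w}
  live b1: {w}→{m,w}
  live b2: {m,w}→{w}
  live b3: ∅→{w}
  live b4: {w}→∅

Interference:
  b — {m,w}
  h — {w}
  m — {b,w}
  w — {b,h,m}

N(h) = ["w"]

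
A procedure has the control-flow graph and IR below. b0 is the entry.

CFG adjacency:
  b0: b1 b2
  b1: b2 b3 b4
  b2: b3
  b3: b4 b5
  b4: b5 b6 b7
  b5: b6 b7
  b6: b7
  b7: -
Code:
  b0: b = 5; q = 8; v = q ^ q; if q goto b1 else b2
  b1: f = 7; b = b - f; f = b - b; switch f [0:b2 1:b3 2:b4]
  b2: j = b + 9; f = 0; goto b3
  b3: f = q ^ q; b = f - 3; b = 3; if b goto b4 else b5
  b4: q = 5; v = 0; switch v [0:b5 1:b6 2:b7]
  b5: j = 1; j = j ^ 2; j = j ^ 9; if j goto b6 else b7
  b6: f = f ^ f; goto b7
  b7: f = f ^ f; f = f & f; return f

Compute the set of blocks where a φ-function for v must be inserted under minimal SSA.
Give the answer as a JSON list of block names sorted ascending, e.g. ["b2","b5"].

Answer: ["b5", "b6", "b7"]

Working:
idom tree: b1←b0 b2←b0 b3←b0 b4←b0 b5←b0 b6←b0 b7←b0
Join-block Dom:
  b2: preds {b0,b1}: {b0} ∩ {b0,b1} = {b0}; idom=b0
  b3: preds {b1,b2}: {b0,b1} ∩ {b0,b2} = {b0}; idom=b0
  b4: preds {b1,b3}: {b0,b1} ∩ {b0,b3} = {b0}; idom=b0
  b5: preds {b3,b4}: {b0,b3} ∩ {b0,b4} = {b0}; idom=b0
  b6: preds {b4,b5}: {b0,b4} ∩ {b0,b5} = {b0}; idom=b0
  b7: preds {b4,b5,b6}: {b0,b4} ∩ {b0,b5} ∩ {b0,b6} = {b0}; idom=b0

DF derivation:
  b2←b0: walk · to b0
  b2←b1: walk b1 to b0
  b3←b1: walk b1 to b0
  b3←b2: walk b2 to b0
  b4←b1: walk b1 to b0
  b4←b3: walk b3 to b0
  b5←b3: walk b3 to b0
  b5←b4: walk b4 to b0
  b6←b4: walk b4 to b0
  b6←b5: walk b5 to b0
  b7←b4: walk b4 to b0
  b7←b5: walk b5 to b0
  b7←b6: walk b6 to b0
  b0: DF=∅
  b1: DF={b2,b3,b4}
  b2: DF={b3}
  b3: DF={b4,b5}
  b4: DF={b5,b6,b7}
  b5: DF={b6,b7}
  b6: DF={b7}
  b7: DF=∅

φ for v: defs {b0,b4}
  DF⁺ = {b5,b6,b7}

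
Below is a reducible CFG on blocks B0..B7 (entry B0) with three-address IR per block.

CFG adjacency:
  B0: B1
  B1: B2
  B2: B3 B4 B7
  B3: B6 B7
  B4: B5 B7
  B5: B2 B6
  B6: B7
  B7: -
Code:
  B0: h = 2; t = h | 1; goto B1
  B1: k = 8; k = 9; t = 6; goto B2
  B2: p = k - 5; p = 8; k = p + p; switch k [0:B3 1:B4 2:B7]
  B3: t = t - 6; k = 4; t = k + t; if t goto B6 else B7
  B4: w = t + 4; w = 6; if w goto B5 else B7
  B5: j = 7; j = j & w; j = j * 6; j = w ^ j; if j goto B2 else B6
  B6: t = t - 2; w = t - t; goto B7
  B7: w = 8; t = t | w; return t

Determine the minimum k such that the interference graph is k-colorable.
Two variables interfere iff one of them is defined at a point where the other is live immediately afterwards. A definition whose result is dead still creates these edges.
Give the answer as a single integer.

Block summaries:
  B0: def={h,t} ue=∅
  B1: def={k,t} ue=∅
  B2: def={k,p} ue={k}
  B3: def={k,t} ue={t}
  B4: def={w} ue={t}
  B5: def={j} ue={w}
  B6: def={t,w} ue={t}
  B7: def={t,w} ue={t}

Live sets:
  B0 li=∅ lo=∅
  B1 li=∅ lo={k,t}
  B2 li={k,t} lo={k,t}
  B3 li={t} lo={t}
  B4 li={k,t} lo={k,t,w}
  B5 li={k,t,w} lo={k,t}
  B6 li={t} lo={t}
  B7 li={t} lo=∅

Interference:
  h: ∅
  j: {k,t,w}
  k: {j,t,w}
  p: {t}
  t: {j,k,p,w}
  w: {j,k,t}

Registers:
  lower bound: {j,k,t,w} mutually conflict ⇒ χ ≥ 4
  4-colouring: c0={h,t}  c1={j,p}  c2={k}  c3={w}
  χ = 4

Answer: 4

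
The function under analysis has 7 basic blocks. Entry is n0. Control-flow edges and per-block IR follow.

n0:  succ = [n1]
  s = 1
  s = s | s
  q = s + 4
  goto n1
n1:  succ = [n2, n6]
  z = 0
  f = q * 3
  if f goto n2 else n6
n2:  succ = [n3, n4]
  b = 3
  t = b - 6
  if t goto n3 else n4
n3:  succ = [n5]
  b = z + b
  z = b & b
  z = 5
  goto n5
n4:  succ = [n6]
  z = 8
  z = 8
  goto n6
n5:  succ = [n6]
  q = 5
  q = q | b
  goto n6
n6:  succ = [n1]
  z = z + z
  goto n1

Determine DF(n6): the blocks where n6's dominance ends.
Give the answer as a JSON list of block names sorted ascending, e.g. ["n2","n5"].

Answer: ["n1"]

Analysis:
idom tree: n1←n0 n2←n1 n3←n2 n4←n2 n5←n3 n6←n1
Join-block Dom:
  n1: preds {n0,n6}: {n0} ∩ {n0,n1,n6} = {n0}; idom=n0
  n6: preds {n1,n4,n5}: {n0,n1} ∩ {n0,n1,n2,n4} ∩ {n0,n1,n2,n3,n5} = {n0,n1}; idom=n1

DF derivation:
  join n1 pred n0: · stop@n0
  join n1 pred n6: n6→n1 stop@n0
  join n6 pred n1: · stop@n1
  join n6 pred n4: n4→n2 stop@n1
  join n6 pred n5: n5→n3→n2 stop@n1
  n0 → ∅
  n1 → {n1}
  n2 → {n6}
  n3 → {n6}
  n4 → {n6}
  n5 → {n6}
  n6 → {n1}

DF(n6) = ["n1"]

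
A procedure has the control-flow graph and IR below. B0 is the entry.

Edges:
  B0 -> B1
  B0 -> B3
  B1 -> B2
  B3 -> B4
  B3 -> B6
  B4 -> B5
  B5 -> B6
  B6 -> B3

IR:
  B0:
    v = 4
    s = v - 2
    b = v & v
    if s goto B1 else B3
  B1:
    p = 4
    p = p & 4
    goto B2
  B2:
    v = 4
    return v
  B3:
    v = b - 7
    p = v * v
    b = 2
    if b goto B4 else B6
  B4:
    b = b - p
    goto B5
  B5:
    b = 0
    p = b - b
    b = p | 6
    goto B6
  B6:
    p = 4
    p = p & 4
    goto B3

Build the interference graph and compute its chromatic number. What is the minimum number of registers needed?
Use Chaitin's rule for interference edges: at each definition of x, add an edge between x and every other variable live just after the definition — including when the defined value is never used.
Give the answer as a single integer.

Per-block:
  B0: {b,s,v} / ∅
  B1: {p} / ∅
  B2: {v} / ∅
  B3: {b,p,v} / {b}
  B4: {b} / {b,p}
  B5: {b,p} / ∅
  B6: {p} / ∅

Backward fixpoint:
  B0 li=∅ lo={b}
  B1 li=∅ lo=∅
  B2 li=∅ lo=∅
  B3 li={b} lo={b,p}
  B4 li={b,p} lo=∅
  B5 li=∅ lo={b}
  B6 li={b} lo={b}

Conflict graph:
  b↔{p,s}
  p↔{b}
  s↔{b,v}
  v↔{s}

Chromatic number:
  lower bound: {b,p} mutually conflict ⇒ χ ≥ 2
  assign b→r0 p→r1 s→r1 v→r0 — no edge inside a register ⇒ χ ≤ 2
  χ = 2

Answer: 2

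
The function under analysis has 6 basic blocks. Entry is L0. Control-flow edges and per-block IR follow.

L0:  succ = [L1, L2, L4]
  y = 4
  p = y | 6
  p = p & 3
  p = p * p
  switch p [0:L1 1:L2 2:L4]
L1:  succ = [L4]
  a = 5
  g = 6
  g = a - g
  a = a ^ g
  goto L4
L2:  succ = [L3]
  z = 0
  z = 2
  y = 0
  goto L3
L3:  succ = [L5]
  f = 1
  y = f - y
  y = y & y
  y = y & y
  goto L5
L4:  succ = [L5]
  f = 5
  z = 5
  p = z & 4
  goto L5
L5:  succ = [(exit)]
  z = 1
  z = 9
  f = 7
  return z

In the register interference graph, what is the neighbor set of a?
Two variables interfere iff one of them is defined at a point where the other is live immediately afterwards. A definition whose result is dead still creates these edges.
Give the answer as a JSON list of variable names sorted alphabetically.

Answer: ["g"]

Working:
Per-block:
  L0: def={p,y} ue=∅
  L1: def={a,g} ue=∅
  L2: def={y,z} ue=∅
  L3: def={f,y} ue={y}
  L4: def={f,p,z} ue=∅
  L5: def={f,z} ue=∅

Live sets:
  L0: in=∅ out=∅
  L1: in=∅ out=∅
  L2: in=∅ out={y}
  L3: in={y} out=∅
  L4: in=∅ out=∅
  L5: in=∅ out=∅

Conflict graph:
  a: {g}
  f: {y,z}
  g: {a}
  p: ∅
  y: {f}
  z: {f}

N(a) = ["g"]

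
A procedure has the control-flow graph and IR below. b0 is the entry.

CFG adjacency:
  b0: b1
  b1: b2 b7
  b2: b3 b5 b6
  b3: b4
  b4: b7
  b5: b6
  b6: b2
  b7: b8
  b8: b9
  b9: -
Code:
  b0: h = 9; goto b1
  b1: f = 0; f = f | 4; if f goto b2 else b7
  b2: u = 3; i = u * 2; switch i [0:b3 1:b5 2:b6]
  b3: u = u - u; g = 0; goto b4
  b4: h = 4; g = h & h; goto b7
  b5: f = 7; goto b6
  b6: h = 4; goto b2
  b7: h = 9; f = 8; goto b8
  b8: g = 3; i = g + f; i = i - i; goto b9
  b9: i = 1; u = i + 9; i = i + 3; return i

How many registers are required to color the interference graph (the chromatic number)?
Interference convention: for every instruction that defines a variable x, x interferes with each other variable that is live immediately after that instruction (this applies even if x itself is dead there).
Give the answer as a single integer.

Per-block:
  b0: def={h} ue=∅
  b1: def={f} ue=∅
  b2: def={i,u} ue=∅
  b3: def={g,u} ue={u}
  b4: def={g,h} ue=∅
  b5: def={f} ue=∅
  b6: def={h} ue=∅
  b7: def={f,h} ue=∅
  b8: def={g,i} ue={f}
  b9: def={i,u} ue=∅

Live sets:
  b0 li=∅ lo=∅
  b1 li=∅ lo=∅
  b2 li=∅ lo={u}
  b3 li={u} lo=∅
  b4 li=∅ lo=∅
  b5 li=∅ lo=∅
  b6 li=∅ lo=∅
  b7 li=∅ lo={f}
  b8 li={f} lo=∅
  b9 li=∅ lo=∅

Conflict graph:
  f — {g}
  g — {f}
  h — ∅
  i — {u}
  u — {i}

Registers:
  lower bound: {f,g} mutually conflict ⇒ χ ≥ 2
  assign f→R0 g→R1 h→R0 i→R0 u→R1 — no edge inside a register ⇒ χ ≤ 2
  χ = 2

Answer: 2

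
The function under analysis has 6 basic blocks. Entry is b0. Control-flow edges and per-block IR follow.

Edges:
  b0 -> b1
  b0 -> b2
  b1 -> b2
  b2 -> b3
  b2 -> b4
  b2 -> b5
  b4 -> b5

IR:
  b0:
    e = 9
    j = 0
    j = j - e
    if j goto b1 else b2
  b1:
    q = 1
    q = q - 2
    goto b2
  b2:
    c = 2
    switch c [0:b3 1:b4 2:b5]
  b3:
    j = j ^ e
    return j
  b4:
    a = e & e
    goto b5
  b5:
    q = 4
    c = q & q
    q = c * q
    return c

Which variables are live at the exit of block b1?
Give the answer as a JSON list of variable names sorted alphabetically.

def/use:
  b0: {e,j} / ∅
  b1: {q} / ∅
  b2: {c} / ∅
  b3: {j} / {e,j}
  b4: {a} / {e}
  b5: {c,q} / ∅

Liveness:
  live b0: ∅→{e,j}
  live b1: {e,j}→{e,j}
  live b2: {e,j}→{e,j}
  live b3: {e,j}→∅
  live b4: {e}→∅
  live b5: ∅→∅

live-out(b1) = ["e", "j"]

Answer: ["e", "j"]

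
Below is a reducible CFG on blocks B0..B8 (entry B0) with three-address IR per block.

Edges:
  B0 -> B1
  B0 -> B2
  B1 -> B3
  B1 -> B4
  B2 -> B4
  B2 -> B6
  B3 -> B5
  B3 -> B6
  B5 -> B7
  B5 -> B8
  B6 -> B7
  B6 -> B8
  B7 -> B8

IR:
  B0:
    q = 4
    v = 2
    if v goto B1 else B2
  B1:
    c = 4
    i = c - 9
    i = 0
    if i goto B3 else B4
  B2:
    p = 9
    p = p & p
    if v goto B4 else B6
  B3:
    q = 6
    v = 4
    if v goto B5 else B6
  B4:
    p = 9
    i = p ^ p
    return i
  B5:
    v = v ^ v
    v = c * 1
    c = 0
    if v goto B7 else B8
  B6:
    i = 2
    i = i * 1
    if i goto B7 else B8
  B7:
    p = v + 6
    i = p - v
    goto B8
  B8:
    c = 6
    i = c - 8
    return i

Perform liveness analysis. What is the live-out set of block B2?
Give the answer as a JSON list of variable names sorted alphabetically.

Answer: ["v"]

Derivation:
Per-block:
  B0: {q,v} / ∅
  B1: {c,i} / ∅
  B2: {p} / {v}
  B3: {q,v} / ∅
  B4: {i,p} / ∅
  B5: {c,v} / {c,v}
  B6: {i} / ∅
  B7: {i,p} / {v}
  B8: {c,i} / ∅

Backward fixpoint:
  B0 li=∅ lo={v}
  B1 li=∅ lo={c}
  B2 li={v} lo={v}
  B3 li={c} lo={c,v}
  B4 li=∅ lo=∅
  B5 li={c,v} lo={v}
  B6 li={v} lo={v}
  B7 li={v} lo=∅
  B8 li=∅ lo=∅

live-out(B2) = ["v"]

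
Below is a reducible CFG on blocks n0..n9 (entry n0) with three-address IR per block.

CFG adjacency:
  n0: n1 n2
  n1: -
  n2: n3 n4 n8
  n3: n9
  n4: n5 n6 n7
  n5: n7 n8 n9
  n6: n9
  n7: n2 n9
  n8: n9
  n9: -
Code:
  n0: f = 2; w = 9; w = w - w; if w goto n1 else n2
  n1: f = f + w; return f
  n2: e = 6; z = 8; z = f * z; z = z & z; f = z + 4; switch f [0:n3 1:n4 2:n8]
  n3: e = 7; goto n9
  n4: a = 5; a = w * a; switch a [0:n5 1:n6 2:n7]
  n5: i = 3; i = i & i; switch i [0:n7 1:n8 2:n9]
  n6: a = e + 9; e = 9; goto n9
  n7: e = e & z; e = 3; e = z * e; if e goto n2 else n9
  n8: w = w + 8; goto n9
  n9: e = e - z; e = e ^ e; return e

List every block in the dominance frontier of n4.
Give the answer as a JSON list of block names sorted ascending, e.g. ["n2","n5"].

idom tree: n1←n0 n2←n0 n3←n2 n4←n2 n5←n4 n6←n4 n7←n4 n8←n2 n9←n2
Dom at joins:
  n2: preds {n0,n7}: {n0} ∩ {n0,n2,n4,n7} = {n0}; idom=n0
  n7: preds {n4,n5}: {n0,n2,n4} ∩ {n0,n2,n4,n5} = {n0,n2,n4}; idom=n4
  n8: preds {n2,n5}: {n0,n2} ∩ {n0,n2,n4,n5} = {n0,n2}; idom=n2
  n9: preds {n3,n5,n6,n7,n8}: {n0,n2,n3} ∩ {n0,n2,n4,n5} ∩ {n0,n2,n4,n6} ∩ {n0,n2,n4,n7} ∩ {n0,n2,n8} = {n0,n2}; idom=n2

Frontier:
  join n2 pred n0: · stop@n0
  join n2 pred n7: n7→n4→n2 stop@n0
  join n7 pred n4: · stop@n4
  join n7 pred n5: n5 stop@n4
  join n8 pred n2: · stop@n2
  join n8 pred n5: n5→n4 stop@n2
  join n9 pred n3: n3 stop@n2
  join n9 pred n5: n5→n4 stop@n2
  join n9 pred n6: n6→n4 stop@n2
  join n9 pred n7: n7→n4 stop@n2
  join n9 pred n8: n8 stop@n2
  n0 → ∅
  n1 → ∅
  n2 → {n2}
  n3 → {n9}
  n4 → {n2,n8,n9}
  n5 → {n7,n8,n9}
  n6 → {n9}
  n7 → {n2,n9}
  n8 → {n9}
  n9 → ∅

DF(n4) = ["n2", "n8", "n9"]

Answer: ["n2", "n8", "n9"]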